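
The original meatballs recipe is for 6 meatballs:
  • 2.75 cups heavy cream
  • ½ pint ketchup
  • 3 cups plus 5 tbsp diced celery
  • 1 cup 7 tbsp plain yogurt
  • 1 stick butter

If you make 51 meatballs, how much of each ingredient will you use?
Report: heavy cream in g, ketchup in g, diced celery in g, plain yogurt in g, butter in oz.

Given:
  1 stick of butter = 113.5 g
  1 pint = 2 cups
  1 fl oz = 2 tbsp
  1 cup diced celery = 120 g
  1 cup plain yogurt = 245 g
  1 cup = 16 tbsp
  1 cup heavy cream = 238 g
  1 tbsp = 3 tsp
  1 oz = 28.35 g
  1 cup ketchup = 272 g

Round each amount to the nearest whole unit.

heavy cream: 5563 g; ketchup: 2312 g; diced celery: 3379 g; plain yogurt: 2994 g; butter: 34 oz

Scaling factor: 51/6 = 17/2 = 8.5.
heavy cream: 2.75 cup × 17/2 × 238 g/cup ≈ 5563 g
ketchup: 0.5 pint × 17/2 × 2 cup/pint × 272 g/cup = 2312 g
diced celery: (3 cup + 5 tbsp = 3.3125 cup) × 17/2 × 120 g/cup ≈ 3379 g
plain yogurt: (1 cup + 7 tbsp = 1.4375 cup) × 17/2 × 245 g/cup ≈ 2994 g
butter: 1 stick × 17/2 × 113.5 g/stick ÷ 28.35 g/oz ≈ 34 oz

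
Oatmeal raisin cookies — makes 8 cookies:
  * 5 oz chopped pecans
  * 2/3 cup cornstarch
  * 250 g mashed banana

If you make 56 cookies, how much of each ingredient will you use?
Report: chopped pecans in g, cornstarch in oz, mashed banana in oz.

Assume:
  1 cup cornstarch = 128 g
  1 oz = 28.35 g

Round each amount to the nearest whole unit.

chopped pecans: 992 g; cornstarch: 21 oz; mashed banana: 62 oz

Scaling factor: 56/8 = 7.
chopped pecans: 5 oz × 7 × 28.35 g/oz ≈ 992 g
cornstarch: 2/3 cup × 7 × 128 g/cup ÷ 28.35 g/oz ≈ 21 oz
mashed banana: 250 g × 7 ÷ 28.35 g/oz ≈ 62 oz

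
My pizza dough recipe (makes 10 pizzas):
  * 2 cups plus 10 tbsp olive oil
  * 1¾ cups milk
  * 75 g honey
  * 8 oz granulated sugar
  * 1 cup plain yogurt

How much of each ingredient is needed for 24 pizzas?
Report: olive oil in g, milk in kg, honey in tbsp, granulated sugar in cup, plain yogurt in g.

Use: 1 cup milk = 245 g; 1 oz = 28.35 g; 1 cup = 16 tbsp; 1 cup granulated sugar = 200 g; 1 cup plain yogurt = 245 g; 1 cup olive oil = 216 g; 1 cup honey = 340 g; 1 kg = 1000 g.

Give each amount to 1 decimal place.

Scaling factor: 24/10 = 12/5 = 2.4.
olive oil: (2 cup + 10 tbsp = 2.625 cup) × 12/5 × 216 g/cup = 1360.8 g
milk: 1.75 cup × 12/5 × 245 g/cup ÷ 1000 g/kg ≈ 1.0 kg
honey: 75 g × 12/5 ÷ 340 g/cup × 16 tbsp/cup ≈ 8.5 tbsp
granulated sugar: 8 oz × 12/5 × 28.35 g/oz ÷ 200 g/cup ≈ 2.7 cup
plain yogurt: 1 cup × 12/5 × 245 g/cup = 588.0 g

olive oil: 1360.8 g; milk: 1.0 kg; honey: 8.5 tbsp; granulated sugar: 2.7 cup; plain yogurt: 588.0 g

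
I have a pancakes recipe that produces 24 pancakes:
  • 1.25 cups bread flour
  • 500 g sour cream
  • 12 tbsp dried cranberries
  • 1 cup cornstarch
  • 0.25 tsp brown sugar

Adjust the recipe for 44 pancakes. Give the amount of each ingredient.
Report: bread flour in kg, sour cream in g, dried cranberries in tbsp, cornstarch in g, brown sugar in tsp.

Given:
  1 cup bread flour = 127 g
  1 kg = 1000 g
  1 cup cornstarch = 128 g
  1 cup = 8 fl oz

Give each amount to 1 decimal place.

Scaling factor: 44/24 = 11/6.
bread flour: 1.25 cup × 11/6 × 127 g/cup ÷ 1000 g/kg ≈ 0.3 kg
sour cream: 500 g × 11/6 ≈ 916.7 g
dried cranberries: 12 tbsp × 11/6 = 22.0 tbsp
cornstarch: 1 cup × 11/6 × 128 g/cup ≈ 234.7 g
brown sugar: 0.25 tsp × 11/6 ≈ 0.5 tsp

bread flour: 0.3 kg; sour cream: 916.7 g; dried cranberries: 22.0 tbsp; cornstarch: 234.7 g; brown sugar: 0.5 tsp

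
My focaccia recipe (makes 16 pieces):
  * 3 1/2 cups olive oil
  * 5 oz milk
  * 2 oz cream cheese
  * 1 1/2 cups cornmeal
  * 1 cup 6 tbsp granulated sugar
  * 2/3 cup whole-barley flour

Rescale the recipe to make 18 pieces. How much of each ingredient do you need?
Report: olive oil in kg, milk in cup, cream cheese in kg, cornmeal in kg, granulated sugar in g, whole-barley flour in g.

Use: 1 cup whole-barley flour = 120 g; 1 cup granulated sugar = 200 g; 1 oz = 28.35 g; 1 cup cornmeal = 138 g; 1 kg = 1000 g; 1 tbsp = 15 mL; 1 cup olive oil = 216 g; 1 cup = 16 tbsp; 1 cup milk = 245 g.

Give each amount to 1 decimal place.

olive oil: 0.9 kg; milk: 0.7 cup; cream cheese: 0.1 kg; cornmeal: 0.2 kg; granulated sugar: 309.4 g; whole-barley flour: 90.0 g

Scaling factor: 18/16 = 9/8 = 1.125.
olive oil: 3.5 cup × 9/8 × 216 g/cup ÷ 1000 g/kg ≈ 0.9 kg
milk: 5 oz × 9/8 × 28.35 g/oz ÷ 245 g/cup ≈ 0.7 cup
cream cheese: 2 oz × 9/8 × 28.35 g/oz ÷ 1000 g/kg ≈ 0.1 kg
cornmeal: 1.5 cup × 9/8 × 138 g/cup ÷ 1000 g/kg ≈ 0.2 kg
granulated sugar: (1 cup + 6 tbsp = 1.375 cup) × 9/8 × 200 g/cup ≈ 309.4 g
whole-barley flour: 2/3 cup × 9/8 × 120 g/cup = 90.0 g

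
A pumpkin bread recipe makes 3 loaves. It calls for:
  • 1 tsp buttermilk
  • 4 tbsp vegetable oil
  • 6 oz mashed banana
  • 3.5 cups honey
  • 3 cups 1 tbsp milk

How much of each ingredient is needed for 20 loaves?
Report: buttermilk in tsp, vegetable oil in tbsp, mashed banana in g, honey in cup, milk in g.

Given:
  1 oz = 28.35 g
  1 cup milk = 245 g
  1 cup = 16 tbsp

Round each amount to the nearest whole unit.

buttermilk: 7 tsp; vegetable oil: 27 tbsp; mashed banana: 1134 g; honey: 23 cup; milk: 5002 g

Scaling factor: 20/3.
buttermilk: 1 tsp × 20/3 ≈ 7 tsp
vegetable oil: 4 tbsp × 20/3 ≈ 27 tbsp
mashed banana: 6 oz × 20/3 × 28.35 g/oz = 1134 g
honey: 3.5 cup × 20/3 ≈ 23 cup
milk: (3 cup + 1 tbsp = 3.0625 cup) × 20/3 × 245 g/cup ≈ 5002 g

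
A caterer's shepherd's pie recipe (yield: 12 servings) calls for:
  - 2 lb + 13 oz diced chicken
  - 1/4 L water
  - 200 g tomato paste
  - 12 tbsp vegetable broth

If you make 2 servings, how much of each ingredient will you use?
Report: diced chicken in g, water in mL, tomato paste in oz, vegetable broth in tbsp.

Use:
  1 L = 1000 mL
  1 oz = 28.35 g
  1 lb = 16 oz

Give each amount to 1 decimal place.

diced chicken: 212.6 g; water: 41.7 mL; tomato paste: 1.2 oz; vegetable broth: 2.0 tbsp

Scaling factor: 2/12 = 1/6.
diced chicken: (2 lb + 13 oz = 2.8125 lb) × 1/6 × 16 oz/lb × 28.35 g/oz ≈ 212.6 g
water: 0.25 L × 1/6 × 1000 mL/L ≈ 41.7 mL
tomato paste: 200 g × 1/6 ÷ 28.35 g/oz ≈ 1.2 oz
vegetable broth: 12 tbsp × 1/6 = 2.0 tbsp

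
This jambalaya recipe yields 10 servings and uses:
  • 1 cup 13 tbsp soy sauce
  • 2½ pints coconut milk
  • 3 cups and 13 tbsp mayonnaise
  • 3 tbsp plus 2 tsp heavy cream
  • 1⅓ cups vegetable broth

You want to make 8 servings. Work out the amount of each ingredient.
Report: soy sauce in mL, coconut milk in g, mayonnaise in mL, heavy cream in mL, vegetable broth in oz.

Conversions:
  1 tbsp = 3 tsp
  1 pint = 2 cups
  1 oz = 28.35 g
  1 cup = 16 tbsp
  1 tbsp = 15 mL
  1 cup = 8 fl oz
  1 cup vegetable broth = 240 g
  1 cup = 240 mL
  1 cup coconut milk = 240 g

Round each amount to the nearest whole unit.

Scaling factor: 8/10 = 4/5 = 0.8.
soy sauce: (1 cup + 13 tbsp = 1.8125 cup) × 4/5 × 240 mL/cup = 348 mL
coconut milk: 2.5 pint × 4/5 × 2 cup/pint × 240 g/cup = 960 g
mayonnaise: (3 cup + 13 tbsp = 3.8125 cup) × 4/5 × 240 mL/cup = 732 mL
heavy cream: (3 tbsp + 2 tsp = 11/3 tbsp) × 4/5 × 15 mL/tbsp = 44 mL
vegetable broth: 4/3 cup × 4/5 × 240 g/cup ÷ 28.35 g/oz ≈ 9 oz

soy sauce: 348 mL; coconut milk: 960 g; mayonnaise: 732 mL; heavy cream: 44 mL; vegetable broth: 9 oz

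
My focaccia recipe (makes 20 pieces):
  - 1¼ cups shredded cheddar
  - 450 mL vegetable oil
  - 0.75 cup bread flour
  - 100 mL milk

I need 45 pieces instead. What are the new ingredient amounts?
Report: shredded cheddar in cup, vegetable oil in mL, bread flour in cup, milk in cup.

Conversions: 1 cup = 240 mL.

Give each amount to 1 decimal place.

Scaling factor: 45/20 = 9/4 = 2.25.
shredded cheddar: 1.25 cup × 9/4 ≈ 2.8 cup
vegetable oil: 450 mL × 9/4 = 1012.5 mL
bread flour: 0.75 cup × 9/4 ≈ 1.7 cup
milk: 100 mL × 9/4 ÷ 240 mL/cup ≈ 0.9 cup

shredded cheddar: 2.8 cup; vegetable oil: 1012.5 mL; bread flour: 1.7 cup; milk: 0.9 cup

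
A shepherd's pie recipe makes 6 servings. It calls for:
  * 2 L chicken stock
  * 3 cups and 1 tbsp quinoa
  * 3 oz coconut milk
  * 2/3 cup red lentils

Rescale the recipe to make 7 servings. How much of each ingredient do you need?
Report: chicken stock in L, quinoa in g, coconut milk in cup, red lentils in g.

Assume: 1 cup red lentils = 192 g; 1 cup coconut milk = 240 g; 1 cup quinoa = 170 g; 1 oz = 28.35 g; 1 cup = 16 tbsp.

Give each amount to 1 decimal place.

chicken stock: 2.3 L; quinoa: 607.4 g; coconut milk: 0.4 cup; red lentils: 149.3 g

Scaling factor: 7/6.
chicken stock: 2 L × 7/6 ≈ 2.3 L
quinoa: (3 cup + 1 tbsp = 3.0625 cup) × 7/6 × 170 g/cup ≈ 607.4 g
coconut milk: 3 oz × 7/6 × 28.35 g/oz ÷ 240 g/cup ≈ 0.4 cup
red lentils: 2/3 cup × 7/6 × 192 g/cup ≈ 149.3 g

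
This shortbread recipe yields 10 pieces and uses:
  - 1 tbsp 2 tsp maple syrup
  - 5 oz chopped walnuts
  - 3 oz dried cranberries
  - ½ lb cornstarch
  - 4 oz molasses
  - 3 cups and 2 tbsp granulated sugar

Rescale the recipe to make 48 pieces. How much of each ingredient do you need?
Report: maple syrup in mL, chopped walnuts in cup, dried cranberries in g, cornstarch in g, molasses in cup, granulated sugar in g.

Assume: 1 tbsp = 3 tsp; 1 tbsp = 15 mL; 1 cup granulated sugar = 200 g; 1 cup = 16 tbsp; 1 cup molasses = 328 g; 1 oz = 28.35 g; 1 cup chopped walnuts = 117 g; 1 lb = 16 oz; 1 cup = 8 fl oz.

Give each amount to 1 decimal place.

Scaling factor: 48/10 = 24/5 = 4.8.
maple syrup: (1 tbsp + 2 tsp = 5/3 tbsp) × 24/5 × 15 mL/tbsp = 120.0 mL
chopped walnuts: 5 oz × 24/5 × 28.35 g/oz ÷ 117 g/cup ≈ 5.8 cup
dried cranberries: 3 oz × 24/5 × 28.35 g/oz ≈ 408.2 g
cornstarch: 0.5 lb × 24/5 × 16 oz/lb × 28.35 g/oz ≈ 1088.6 g
molasses: 4 oz × 24/5 × 28.35 g/oz ÷ 328 g/cup ≈ 1.7 cup
granulated sugar: (3 cup + 2 tbsp = 3.125 cup) × 24/5 × 200 g/cup = 3000.0 g

maple syrup: 120.0 mL; chopped walnuts: 5.8 cup; dried cranberries: 408.2 g; cornstarch: 1088.6 g; molasses: 1.7 cup; granulated sugar: 3000.0 g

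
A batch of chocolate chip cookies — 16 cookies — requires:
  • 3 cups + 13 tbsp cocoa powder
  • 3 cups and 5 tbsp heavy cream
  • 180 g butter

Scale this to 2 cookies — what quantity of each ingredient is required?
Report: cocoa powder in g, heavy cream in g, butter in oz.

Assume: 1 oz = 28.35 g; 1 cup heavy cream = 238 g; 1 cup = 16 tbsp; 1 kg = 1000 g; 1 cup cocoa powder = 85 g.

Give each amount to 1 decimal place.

Scaling factor: 2/16 = 1/8 = 0.125.
cocoa powder: (3 cup + 13 tbsp = 3.8125 cup) × 1/8 × 85 g/cup ≈ 40.5 g
heavy cream: (3 cup + 5 tbsp = 3.3125 cup) × 1/8 × 238 g/cup ≈ 98.5 g
butter: 180 g × 1/8 ÷ 28.35 g/oz ≈ 0.8 oz

cocoa powder: 40.5 g; heavy cream: 98.5 g; butter: 0.8 oz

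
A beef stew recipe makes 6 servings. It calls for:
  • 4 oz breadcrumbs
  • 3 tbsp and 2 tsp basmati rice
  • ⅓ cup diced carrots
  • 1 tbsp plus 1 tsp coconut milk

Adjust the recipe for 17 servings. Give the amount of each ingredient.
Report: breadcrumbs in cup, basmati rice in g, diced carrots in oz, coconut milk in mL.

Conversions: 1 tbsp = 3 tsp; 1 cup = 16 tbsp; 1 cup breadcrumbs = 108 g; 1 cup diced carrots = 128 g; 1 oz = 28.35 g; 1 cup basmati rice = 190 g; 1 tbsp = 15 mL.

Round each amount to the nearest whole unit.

Scaling factor: 17/6.
breadcrumbs: 4 oz × 17/6 × 28.35 g/oz ÷ 108 g/cup ≈ 3 cup
basmati rice: (3 tbsp + 2 tsp = 11/3 tbsp) × 17/6 ÷ 16 tbsp/cup × 190 g/cup ≈ 123 g
diced carrots: 1/3 cup × 17/6 × 128 g/cup ÷ 28.35 g/oz ≈ 4 oz
coconut milk: (1 tbsp + 1 tsp = 4/3 tbsp) × 17/6 × 15 mL/tbsp ≈ 57 mL

breadcrumbs: 3 cup; basmati rice: 123 g; diced carrots: 4 oz; coconut milk: 57 mL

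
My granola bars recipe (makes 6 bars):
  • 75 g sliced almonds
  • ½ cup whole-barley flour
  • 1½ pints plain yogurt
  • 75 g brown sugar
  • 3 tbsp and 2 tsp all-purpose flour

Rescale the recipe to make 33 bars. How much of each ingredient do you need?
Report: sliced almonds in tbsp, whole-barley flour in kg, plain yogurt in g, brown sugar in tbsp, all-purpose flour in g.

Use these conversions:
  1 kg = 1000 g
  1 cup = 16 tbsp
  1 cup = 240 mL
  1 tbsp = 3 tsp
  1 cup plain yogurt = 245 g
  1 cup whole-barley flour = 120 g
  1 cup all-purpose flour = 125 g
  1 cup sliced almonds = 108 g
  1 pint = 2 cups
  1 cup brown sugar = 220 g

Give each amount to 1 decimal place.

Scaling factor: 33/6 = 11/2 = 5.5.
sliced almonds: 75 g × 11/2 ÷ 108 g/cup × 16 tbsp/cup ≈ 61.1 tbsp
whole-barley flour: 0.5 cup × 11/2 × 120 g/cup ÷ 1000 g/kg ≈ 0.3 kg
plain yogurt: 1.5 pint × 11/2 × 2 cup/pint × 245 g/cup = 4042.5 g
brown sugar: 75 g × 11/2 ÷ 220 g/cup × 16 tbsp/cup = 30.0 tbsp
all-purpose flour: (3 tbsp + 2 tsp = 11/3 tbsp) × 11/2 ÷ 16 tbsp/cup × 125 g/cup ≈ 157.6 g

sliced almonds: 61.1 tbsp; whole-barley flour: 0.3 kg; plain yogurt: 4042.5 g; brown sugar: 30.0 tbsp; all-purpose flour: 157.6 g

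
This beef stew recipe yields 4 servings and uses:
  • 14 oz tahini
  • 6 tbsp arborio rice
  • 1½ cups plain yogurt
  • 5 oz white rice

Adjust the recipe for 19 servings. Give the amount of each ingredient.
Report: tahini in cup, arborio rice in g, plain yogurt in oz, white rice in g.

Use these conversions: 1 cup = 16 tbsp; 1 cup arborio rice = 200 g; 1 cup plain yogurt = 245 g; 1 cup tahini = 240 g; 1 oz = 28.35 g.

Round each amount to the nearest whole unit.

tahini: 8 cup; arborio rice: 356 g; plain yogurt: 62 oz; white rice: 673 g

Scaling factor: 19/4 = 4.75.
tahini: 14 oz × 19/4 × 28.35 g/oz ÷ 240 g/cup ≈ 8 cup
arborio rice: 6 tbsp × 19/4 ÷ 16 tbsp/cup × 200 g/cup ≈ 356 g
plain yogurt: 1.5 cup × 19/4 × 245 g/cup ÷ 28.35 g/oz ≈ 62 oz
white rice: 5 oz × 19/4 × 28.35 g/oz ≈ 673 g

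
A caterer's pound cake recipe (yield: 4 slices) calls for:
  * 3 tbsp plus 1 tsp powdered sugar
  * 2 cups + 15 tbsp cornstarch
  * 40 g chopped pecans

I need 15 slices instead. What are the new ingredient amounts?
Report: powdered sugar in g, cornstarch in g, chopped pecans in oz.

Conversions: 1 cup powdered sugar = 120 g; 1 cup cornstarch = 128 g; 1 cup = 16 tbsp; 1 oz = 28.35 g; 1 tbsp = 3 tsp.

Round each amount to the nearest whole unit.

Scaling factor: 15/4 = 3.75.
powdered sugar: (3 tbsp + 1 tsp = 10/3 tbsp) × 15/4 ÷ 16 tbsp/cup × 120 g/cup ≈ 94 g
cornstarch: (2 cup + 15 tbsp = 2.9375 cup) × 15/4 × 128 g/cup = 1410 g
chopped pecans: 40 g × 15/4 ÷ 28.35 g/oz ≈ 5 oz

powdered sugar: 94 g; cornstarch: 1410 g; chopped pecans: 5 oz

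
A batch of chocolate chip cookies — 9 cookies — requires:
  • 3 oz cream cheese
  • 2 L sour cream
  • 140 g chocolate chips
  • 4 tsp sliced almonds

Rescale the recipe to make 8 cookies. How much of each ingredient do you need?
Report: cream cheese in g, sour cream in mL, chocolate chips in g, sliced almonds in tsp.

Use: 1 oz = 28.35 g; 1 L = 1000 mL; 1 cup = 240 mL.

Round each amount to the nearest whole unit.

Scaling factor: 8/9.
cream cheese: 3 oz × 8/9 × 28.35 g/oz ≈ 76 g
sour cream: 2 L × 8/9 × 1000 mL/L ≈ 1778 mL
chocolate chips: 140 g × 8/9 ≈ 124 g
sliced almonds: 4 tsp × 8/9 ≈ 4 tsp

cream cheese: 76 g; sour cream: 1778 mL; chocolate chips: 124 g; sliced almonds: 4 tsp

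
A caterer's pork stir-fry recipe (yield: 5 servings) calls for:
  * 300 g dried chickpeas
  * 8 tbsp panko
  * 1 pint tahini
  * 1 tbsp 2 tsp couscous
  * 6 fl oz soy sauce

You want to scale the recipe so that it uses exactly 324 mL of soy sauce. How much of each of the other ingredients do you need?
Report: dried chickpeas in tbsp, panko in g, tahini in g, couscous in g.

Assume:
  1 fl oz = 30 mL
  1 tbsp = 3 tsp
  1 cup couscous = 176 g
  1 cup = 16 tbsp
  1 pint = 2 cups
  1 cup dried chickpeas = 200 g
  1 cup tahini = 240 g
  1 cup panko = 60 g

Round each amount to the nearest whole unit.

The original recipe has 180 mL of soy sauce, so the scaling factor is 324 ÷ 180 = 9/5 = 1.8.
dried chickpeas: 300 g × 9/5 ÷ 200 g/cup × 16 tbsp/cup ≈ 43 tbsp
panko: 8 tbsp × 9/5 ÷ 16 tbsp/cup × 60 g/cup = 54 g
tahini: 1 pint × 9/5 × 2 cup/pint × 240 g/cup = 864 g
couscous: (1 tbsp + 2 tsp = 5/3 tbsp) × 9/5 ÷ 16 tbsp/cup × 176 g/cup = 33 g

dried chickpeas: 43 tbsp; panko: 54 g; tahini: 864 g; couscous: 33 g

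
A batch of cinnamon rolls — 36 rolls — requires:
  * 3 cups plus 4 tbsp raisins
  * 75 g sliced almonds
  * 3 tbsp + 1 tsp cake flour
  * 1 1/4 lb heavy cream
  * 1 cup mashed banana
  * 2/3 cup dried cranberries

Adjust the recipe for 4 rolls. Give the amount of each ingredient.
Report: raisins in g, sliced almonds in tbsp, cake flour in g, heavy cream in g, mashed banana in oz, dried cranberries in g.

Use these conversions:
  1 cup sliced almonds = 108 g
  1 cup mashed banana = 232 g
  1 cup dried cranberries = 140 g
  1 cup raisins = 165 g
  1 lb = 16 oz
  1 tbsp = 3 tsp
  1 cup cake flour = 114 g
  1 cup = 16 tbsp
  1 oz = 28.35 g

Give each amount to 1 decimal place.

raisins: 59.6 g; sliced almonds: 1.2 tbsp; cake flour: 2.6 g; heavy cream: 63.0 g; mashed banana: 0.9 oz; dried cranberries: 10.4 g

Scaling factor: 4/36 = 1/9.
raisins: (3 cup + 4 tbsp = 3.25 cup) × 1/9 × 165 g/cup ≈ 59.6 g
sliced almonds: 75 g × 1/9 ÷ 108 g/cup × 16 tbsp/cup ≈ 1.2 tbsp
cake flour: (3 tbsp + 1 tsp = 10/3 tbsp) × 1/9 ÷ 16 tbsp/cup × 114 g/cup ≈ 2.6 g
heavy cream: 1.25 lb × 1/9 × 16 oz/lb × 28.35 g/oz = 63.0 g
mashed banana: 1 cup × 1/9 × 232 g/cup ÷ 28.35 g/oz ≈ 0.9 oz
dried cranberries: 2/3 cup × 1/9 × 140 g/cup ≈ 10.4 g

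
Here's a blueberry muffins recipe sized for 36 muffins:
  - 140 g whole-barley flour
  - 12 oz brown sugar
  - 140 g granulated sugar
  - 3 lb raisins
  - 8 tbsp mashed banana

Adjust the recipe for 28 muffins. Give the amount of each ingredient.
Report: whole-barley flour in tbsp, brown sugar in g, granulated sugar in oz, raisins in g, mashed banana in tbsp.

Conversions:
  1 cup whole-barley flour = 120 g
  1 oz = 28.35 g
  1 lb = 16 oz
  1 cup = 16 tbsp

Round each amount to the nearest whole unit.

Scaling factor: 28/36 = 7/9.
whole-barley flour: 140 g × 7/9 ÷ 120 g/cup × 16 tbsp/cup ≈ 15 tbsp
brown sugar: 12 oz × 7/9 × 28.35 g/oz ≈ 265 g
granulated sugar: 140 g × 7/9 ÷ 28.35 g/oz ≈ 4 oz
raisins: 3 lb × 7/9 × 16 oz/lb × 28.35 g/oz ≈ 1058 g
mashed banana: 8 tbsp × 7/9 ≈ 6 tbsp

whole-barley flour: 15 tbsp; brown sugar: 265 g; granulated sugar: 4 oz; raisins: 1058 g; mashed banana: 6 tbsp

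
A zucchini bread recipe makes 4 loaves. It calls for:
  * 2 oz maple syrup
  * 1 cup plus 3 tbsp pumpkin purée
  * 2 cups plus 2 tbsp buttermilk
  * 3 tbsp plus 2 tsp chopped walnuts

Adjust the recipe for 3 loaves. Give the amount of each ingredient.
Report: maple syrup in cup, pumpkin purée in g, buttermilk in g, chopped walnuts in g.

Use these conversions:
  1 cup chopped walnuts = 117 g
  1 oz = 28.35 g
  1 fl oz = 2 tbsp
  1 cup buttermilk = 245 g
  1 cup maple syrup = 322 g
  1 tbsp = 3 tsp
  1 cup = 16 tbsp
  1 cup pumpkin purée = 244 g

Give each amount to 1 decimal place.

Scaling factor: 3/4 = 0.75.
maple syrup: 2 oz × 3/4 × 28.35 g/oz ÷ 322 g/cup ≈ 0.1 cup
pumpkin purée: (1 cup + 3 tbsp = 1.1875 cup) × 3/4 × 244 g/cup ≈ 217.3 g
buttermilk: (2 cup + 2 tbsp = 2.125 cup) × 3/4 × 245 g/cup ≈ 390.5 g
chopped walnuts: (3 tbsp + 2 tsp = 11/3 tbsp) × 3/4 ÷ 16 tbsp/cup × 117 g/cup ≈ 20.1 g

maple syrup: 0.1 cup; pumpkin purée: 217.3 g; buttermilk: 390.5 g; chopped walnuts: 20.1 g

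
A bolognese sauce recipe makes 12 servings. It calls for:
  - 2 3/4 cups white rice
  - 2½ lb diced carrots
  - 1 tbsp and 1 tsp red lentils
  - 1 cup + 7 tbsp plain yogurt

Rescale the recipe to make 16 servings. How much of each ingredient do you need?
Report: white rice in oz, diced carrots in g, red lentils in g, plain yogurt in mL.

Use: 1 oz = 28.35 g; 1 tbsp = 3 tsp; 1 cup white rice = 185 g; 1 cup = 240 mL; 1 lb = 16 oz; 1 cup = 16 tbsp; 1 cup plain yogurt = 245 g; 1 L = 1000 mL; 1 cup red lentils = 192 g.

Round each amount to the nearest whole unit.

Scaling factor: 16/12 = 4/3.
white rice: 2.75 cup × 4/3 × 185 g/cup ÷ 28.35 g/oz ≈ 24 oz
diced carrots: 2.5 lb × 4/3 × 16 oz/lb × 28.35 g/oz = 1512 g
red lentils: (1 tbsp + 1 tsp = 4/3 tbsp) × 4/3 ÷ 16 tbsp/cup × 192 g/cup ≈ 21 g
plain yogurt: (1 cup + 7 tbsp = 1.4375 cup) × 4/3 × 240 mL/cup = 460 mL

white rice: 24 oz; diced carrots: 1512 g; red lentils: 21 g; plain yogurt: 460 mL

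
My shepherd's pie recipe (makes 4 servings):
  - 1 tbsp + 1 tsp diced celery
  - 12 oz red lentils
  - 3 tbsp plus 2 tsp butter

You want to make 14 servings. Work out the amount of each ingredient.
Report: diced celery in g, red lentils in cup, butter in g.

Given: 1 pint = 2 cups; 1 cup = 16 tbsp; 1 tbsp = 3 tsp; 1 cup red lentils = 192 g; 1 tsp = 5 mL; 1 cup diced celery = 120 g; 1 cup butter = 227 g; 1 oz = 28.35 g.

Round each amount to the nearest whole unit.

Scaling factor: 14/4 = 7/2 = 3.5.
diced celery: (1 tbsp + 1 tsp = 4/3 tbsp) × 7/2 ÷ 16 tbsp/cup × 120 g/cup = 35 g
red lentils: 12 oz × 7/2 × 28.35 g/oz ÷ 192 g/cup ≈ 6 cup
butter: (3 tbsp + 2 tsp = 11/3 tbsp) × 7/2 ÷ 16 tbsp/cup × 227 g/cup ≈ 182 g

diced celery: 35 g; red lentils: 6 cup; butter: 182 g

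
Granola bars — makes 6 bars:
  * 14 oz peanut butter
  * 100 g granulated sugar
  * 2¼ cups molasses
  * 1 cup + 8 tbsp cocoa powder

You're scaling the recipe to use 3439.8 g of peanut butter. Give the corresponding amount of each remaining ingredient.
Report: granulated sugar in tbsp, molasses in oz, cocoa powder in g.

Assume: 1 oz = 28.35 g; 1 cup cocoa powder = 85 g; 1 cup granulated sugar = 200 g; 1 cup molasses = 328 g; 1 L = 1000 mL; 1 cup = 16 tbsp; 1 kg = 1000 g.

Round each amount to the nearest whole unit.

granulated sugar: 69 tbsp; molasses: 226 oz; cocoa powder: 1105 g

The original recipe has 396.9 g of peanut butter, so the scaling factor is 3439.8 ÷ 396.9 = 26/3.
granulated sugar: 100 g × 26/3 ÷ 200 g/cup × 16 tbsp/cup ≈ 69 tbsp
molasses: 2.25 cup × 26/3 × 328 g/cup ÷ 28.35 g/oz ≈ 226 oz
cocoa powder: (1 cup + 8 tbsp = 1.5 cup) × 26/3 × 85 g/cup = 1105 g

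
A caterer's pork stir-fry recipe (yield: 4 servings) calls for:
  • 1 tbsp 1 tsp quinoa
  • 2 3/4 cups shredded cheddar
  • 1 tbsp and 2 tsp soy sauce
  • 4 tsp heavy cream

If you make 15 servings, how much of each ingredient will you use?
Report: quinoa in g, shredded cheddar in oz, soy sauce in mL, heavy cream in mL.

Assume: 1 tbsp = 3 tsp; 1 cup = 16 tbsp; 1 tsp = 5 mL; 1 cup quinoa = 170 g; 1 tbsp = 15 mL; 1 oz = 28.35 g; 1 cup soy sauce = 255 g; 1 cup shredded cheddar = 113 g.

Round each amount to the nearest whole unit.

quinoa: 53 g; shredded cheddar: 41 oz; soy sauce: 94 mL; heavy cream: 75 mL

Scaling factor: 15/4 = 3.75.
quinoa: (1 tbsp + 1 tsp = 4/3 tbsp) × 15/4 ÷ 16 tbsp/cup × 170 g/cup ≈ 53 g
shredded cheddar: 2.75 cup × 15/4 × 113 g/cup ÷ 28.35 g/oz ≈ 41 oz
soy sauce: (1 tbsp + 2 tsp = 5/3 tbsp) × 15/4 × 15 mL/tbsp ≈ 94 mL
heavy cream: 4 tsp × 15/4 × 5 mL/tsp = 75 mL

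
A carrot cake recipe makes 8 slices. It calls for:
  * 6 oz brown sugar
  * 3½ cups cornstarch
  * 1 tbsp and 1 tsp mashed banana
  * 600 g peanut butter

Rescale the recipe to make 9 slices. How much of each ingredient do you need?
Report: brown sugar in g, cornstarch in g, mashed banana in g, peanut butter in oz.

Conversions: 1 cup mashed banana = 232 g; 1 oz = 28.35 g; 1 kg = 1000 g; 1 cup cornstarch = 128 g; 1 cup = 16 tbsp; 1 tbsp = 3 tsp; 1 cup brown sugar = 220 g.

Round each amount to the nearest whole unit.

Scaling factor: 9/8 = 1.125.
brown sugar: 6 oz × 9/8 × 28.35 g/oz ≈ 191 g
cornstarch: 3.5 cup × 9/8 × 128 g/cup = 504 g
mashed banana: (1 tbsp + 1 tsp = 4/3 tbsp) × 9/8 ÷ 16 tbsp/cup × 232 g/cup ≈ 22 g
peanut butter: 600 g × 9/8 ÷ 28.35 g/oz ≈ 24 oz

brown sugar: 191 g; cornstarch: 504 g; mashed banana: 22 g; peanut butter: 24 oz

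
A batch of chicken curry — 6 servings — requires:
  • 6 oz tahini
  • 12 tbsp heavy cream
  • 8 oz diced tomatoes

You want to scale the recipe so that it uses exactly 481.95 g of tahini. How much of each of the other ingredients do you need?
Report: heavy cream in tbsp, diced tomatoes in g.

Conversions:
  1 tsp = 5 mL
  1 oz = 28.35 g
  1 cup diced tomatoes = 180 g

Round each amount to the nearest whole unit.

The original recipe has 170.1 g of tahini, so the scaling factor is 481.95 ÷ 170.1 = 17/6.
heavy cream: 12 tbsp × 17/6 = 34 tbsp
diced tomatoes: 8 oz × 17/6 × 28.35 g/oz ≈ 643 g

heavy cream: 34 tbsp; diced tomatoes: 643 g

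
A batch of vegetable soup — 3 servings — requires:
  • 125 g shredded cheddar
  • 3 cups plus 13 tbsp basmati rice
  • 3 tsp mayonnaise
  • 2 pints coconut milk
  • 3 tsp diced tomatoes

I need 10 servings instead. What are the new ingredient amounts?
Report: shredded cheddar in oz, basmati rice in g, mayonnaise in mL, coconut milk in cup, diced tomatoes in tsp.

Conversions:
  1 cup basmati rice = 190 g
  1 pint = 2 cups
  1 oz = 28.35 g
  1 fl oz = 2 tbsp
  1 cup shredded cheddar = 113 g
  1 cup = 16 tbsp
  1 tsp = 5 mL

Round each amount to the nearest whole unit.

Scaling factor: 10/3.
shredded cheddar: 125 g × 10/3 ÷ 28.35 g/oz ≈ 15 oz
basmati rice: (3 cup + 13 tbsp = 3.8125 cup) × 10/3 × 190 g/cup ≈ 2415 g
mayonnaise: 3 tsp × 10/3 × 5 mL/tsp = 50 mL
coconut milk: 2 pint × 10/3 × 2 cup/pint ≈ 13 cup
diced tomatoes: 3 tsp × 10/3 = 10 tsp

shredded cheddar: 15 oz; basmati rice: 2415 g; mayonnaise: 50 mL; coconut milk: 13 cup; diced tomatoes: 10 tsp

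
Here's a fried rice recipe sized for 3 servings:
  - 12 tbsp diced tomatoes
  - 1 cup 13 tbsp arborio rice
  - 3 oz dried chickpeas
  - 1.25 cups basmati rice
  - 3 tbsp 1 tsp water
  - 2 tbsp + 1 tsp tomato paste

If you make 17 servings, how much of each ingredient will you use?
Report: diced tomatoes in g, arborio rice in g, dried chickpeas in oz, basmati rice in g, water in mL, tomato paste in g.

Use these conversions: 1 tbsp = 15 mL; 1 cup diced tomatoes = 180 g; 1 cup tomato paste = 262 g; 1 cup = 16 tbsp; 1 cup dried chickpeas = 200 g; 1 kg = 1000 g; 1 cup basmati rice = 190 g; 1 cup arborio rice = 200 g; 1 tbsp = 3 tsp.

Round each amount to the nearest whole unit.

diced tomatoes: 765 g; arborio rice: 2054 g; dried chickpeas: 17 oz; basmati rice: 1346 g; water: 283 mL; tomato paste: 217 g

Scaling factor: 17/3.
diced tomatoes: 12 tbsp × 17/3 ÷ 16 tbsp/cup × 180 g/cup = 765 g
arborio rice: (1 cup + 13 tbsp = 1.8125 cup) × 17/3 × 200 g/cup ≈ 2054 g
dried chickpeas: 3 oz × 17/3 = 17 oz
basmati rice: 1.25 cup × 17/3 × 190 g/cup ≈ 1346 g
water: (3 tbsp + 1 tsp = 10/3 tbsp) × 17/3 × 15 mL/tbsp ≈ 283 mL
tomato paste: (2 tbsp + 1 tsp = 7/3 tbsp) × 17/3 ÷ 16 tbsp/cup × 262 g/cup ≈ 217 g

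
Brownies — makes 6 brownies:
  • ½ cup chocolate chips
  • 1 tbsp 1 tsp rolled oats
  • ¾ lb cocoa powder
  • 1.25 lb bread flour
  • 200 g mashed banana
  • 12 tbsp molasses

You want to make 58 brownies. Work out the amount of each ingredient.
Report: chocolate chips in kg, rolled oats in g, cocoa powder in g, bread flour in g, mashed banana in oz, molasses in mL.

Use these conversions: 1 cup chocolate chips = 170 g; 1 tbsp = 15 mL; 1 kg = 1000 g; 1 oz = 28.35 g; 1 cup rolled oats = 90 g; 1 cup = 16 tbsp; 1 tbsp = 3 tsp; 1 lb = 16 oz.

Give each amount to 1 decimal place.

Scaling factor: 58/6 = 29/3.
chocolate chips: 0.5 cup × 29/3 × 170 g/cup ÷ 1000 g/kg ≈ 0.8 kg
rolled oats: (1 tbsp + 1 tsp = 4/3 tbsp) × 29/3 ÷ 16 tbsp/cup × 90 g/cup = 72.5 g
cocoa powder: 0.75 lb × 29/3 × 16 oz/lb × 28.35 g/oz = 3288.6 g
bread flour: 1.25 lb × 29/3 × 16 oz/lb × 28.35 g/oz = 5481.0 g
mashed banana: 200 g × 29/3 ÷ 28.35 g/oz ≈ 68.2 oz
molasses: 12 tbsp × 29/3 × 15 mL/tbsp = 1740.0 mL

chocolate chips: 0.8 kg; rolled oats: 72.5 g; cocoa powder: 3288.6 g; bread flour: 5481.0 g; mashed banana: 68.2 oz; molasses: 1740.0 mL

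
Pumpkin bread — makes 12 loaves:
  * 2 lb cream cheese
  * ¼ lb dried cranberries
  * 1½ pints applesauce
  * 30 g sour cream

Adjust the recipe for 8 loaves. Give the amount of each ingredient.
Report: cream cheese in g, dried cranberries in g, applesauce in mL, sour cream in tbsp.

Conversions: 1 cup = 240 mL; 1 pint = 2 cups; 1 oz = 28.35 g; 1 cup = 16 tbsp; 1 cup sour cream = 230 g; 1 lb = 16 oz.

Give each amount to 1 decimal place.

cream cheese: 604.8 g; dried cranberries: 75.6 g; applesauce: 480.0 mL; sour cream: 1.4 tbsp

Scaling factor: 8/12 = 2/3.
cream cheese: 2 lb × 2/3 × 16 oz/lb × 28.35 g/oz = 604.8 g
dried cranberries: 0.25 lb × 2/3 × 16 oz/lb × 28.35 g/oz = 75.6 g
applesauce: 1.5 pint × 2/3 × 2 cup/pint × 240 mL/cup = 480.0 mL
sour cream: 30 g × 2/3 ÷ 230 g/cup × 16 tbsp/cup ≈ 1.4 tbsp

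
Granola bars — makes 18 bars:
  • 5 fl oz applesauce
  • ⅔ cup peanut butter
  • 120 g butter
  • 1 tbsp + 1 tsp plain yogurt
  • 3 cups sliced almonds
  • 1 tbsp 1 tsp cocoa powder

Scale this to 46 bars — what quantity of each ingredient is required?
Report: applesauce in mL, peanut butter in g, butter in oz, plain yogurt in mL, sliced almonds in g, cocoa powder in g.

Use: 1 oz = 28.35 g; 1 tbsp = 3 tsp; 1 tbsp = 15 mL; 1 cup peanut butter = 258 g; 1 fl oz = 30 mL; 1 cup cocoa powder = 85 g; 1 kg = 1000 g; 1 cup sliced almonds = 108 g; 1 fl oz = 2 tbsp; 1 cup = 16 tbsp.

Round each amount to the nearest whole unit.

Scaling factor: 46/18 = 23/9.
applesauce: 5 fl oz × 23/9 × 30 mL/fl oz ≈ 383 mL
peanut butter: 2/3 cup × 23/9 × 258 g/cup ≈ 440 g
butter: 120 g × 23/9 ÷ 28.35 g/oz ≈ 11 oz
plain yogurt: (1 tbsp + 1 tsp = 4/3 tbsp) × 23/9 × 15 mL/tbsp ≈ 51 mL
sliced almonds: 3 cup × 23/9 × 108 g/cup = 828 g
cocoa powder: (1 tbsp + 1 tsp = 4/3 tbsp) × 23/9 ÷ 16 tbsp/cup × 85 g/cup ≈ 18 g

applesauce: 383 mL; peanut butter: 440 g; butter: 11 oz; plain yogurt: 51 mL; sliced almonds: 828 g; cocoa powder: 18 g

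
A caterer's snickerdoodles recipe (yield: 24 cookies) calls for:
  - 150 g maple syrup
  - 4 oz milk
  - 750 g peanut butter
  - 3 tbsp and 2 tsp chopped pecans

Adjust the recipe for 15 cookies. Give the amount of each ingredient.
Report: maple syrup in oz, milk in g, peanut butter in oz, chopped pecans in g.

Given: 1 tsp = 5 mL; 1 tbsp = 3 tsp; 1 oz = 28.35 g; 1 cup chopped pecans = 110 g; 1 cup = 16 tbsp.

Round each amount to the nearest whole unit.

Scaling factor: 15/24 = 5/8 = 0.625.
maple syrup: 150 g × 5/8 ÷ 28.35 g/oz ≈ 3 oz
milk: 4 oz × 5/8 × 28.35 g/oz ≈ 71 g
peanut butter: 750 g × 5/8 ÷ 28.35 g/oz ≈ 17 oz
chopped pecans: (3 tbsp + 2 tsp = 11/3 tbsp) × 5/8 ÷ 16 tbsp/cup × 110 g/cup ≈ 16 g

maple syrup: 3 oz; milk: 71 g; peanut butter: 17 oz; chopped pecans: 16 g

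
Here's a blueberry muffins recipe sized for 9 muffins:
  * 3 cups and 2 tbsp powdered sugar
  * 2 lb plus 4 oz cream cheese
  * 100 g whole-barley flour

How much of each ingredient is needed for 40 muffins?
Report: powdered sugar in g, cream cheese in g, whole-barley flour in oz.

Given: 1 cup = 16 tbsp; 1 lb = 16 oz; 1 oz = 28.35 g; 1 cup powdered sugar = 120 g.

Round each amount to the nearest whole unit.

powdered sugar: 1667 g; cream cheese: 4536 g; whole-barley flour: 16 oz

Scaling factor: 40/9.
powdered sugar: (3 cup + 2 tbsp = 3.125 cup) × 40/9 × 120 g/cup ≈ 1667 g
cream cheese: (2 lb + 4 oz = 2.25 lb) × 40/9 × 16 oz/lb × 28.35 g/oz = 4536 g
whole-barley flour: 100 g × 40/9 ÷ 28.35 g/oz ≈ 16 oz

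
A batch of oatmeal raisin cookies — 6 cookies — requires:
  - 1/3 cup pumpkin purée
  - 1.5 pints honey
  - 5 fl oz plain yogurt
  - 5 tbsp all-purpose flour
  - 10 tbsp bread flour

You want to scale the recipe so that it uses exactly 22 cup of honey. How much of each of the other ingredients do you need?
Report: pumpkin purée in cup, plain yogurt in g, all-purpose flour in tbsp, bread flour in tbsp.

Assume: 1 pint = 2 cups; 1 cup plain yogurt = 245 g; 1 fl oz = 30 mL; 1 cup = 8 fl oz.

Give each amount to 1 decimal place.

The original recipe has 3 cup of honey, so the scaling factor is 22 ÷ 3 = 22/3.
pumpkin purée: 1/3 cup × 22/3 ≈ 2.4 cup
plain yogurt: 5 fl oz × 22/3 ÷ 8 fl oz/cup × 245 g/cup ≈ 1122.9 g
all-purpose flour: 5 tbsp × 22/3 ≈ 36.7 tbsp
bread flour: 10 tbsp × 22/3 ≈ 73.3 tbsp

pumpkin purée: 2.4 cup; plain yogurt: 1122.9 g; all-purpose flour: 36.7 tbsp; bread flour: 73.3 tbsp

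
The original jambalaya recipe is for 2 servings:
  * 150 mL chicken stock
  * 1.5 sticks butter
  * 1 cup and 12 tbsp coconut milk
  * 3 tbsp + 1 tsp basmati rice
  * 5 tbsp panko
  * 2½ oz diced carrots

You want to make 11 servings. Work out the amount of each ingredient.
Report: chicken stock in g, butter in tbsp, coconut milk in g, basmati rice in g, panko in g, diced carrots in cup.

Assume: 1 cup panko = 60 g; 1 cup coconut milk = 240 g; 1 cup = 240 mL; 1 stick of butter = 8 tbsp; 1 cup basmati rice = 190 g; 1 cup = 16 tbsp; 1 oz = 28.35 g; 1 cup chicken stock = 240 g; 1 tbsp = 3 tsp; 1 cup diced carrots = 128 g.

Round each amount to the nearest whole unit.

chicken stock: 825 g; butter: 66 tbsp; coconut milk: 2310 g; basmati rice: 218 g; panko: 103 g; diced carrots: 3 cup

Scaling factor: 11/2 = 5.5.
chicken stock: 150 mL × 11/2 ÷ 240 mL/cup × 240 g/cup = 825 g
butter: 1.5 stick × 11/2 × 8 tbsp/stick = 66 tbsp
coconut milk: (1 cup + 12 tbsp = 1.75 cup) × 11/2 × 240 g/cup = 2310 g
basmati rice: (3 tbsp + 1 tsp = 10/3 tbsp) × 11/2 ÷ 16 tbsp/cup × 190 g/cup ≈ 218 g
panko: 5 tbsp × 11/2 ÷ 16 tbsp/cup × 60 g/cup ≈ 103 g
diced carrots: 2.5 oz × 11/2 × 28.35 g/oz ÷ 128 g/cup ≈ 3 cup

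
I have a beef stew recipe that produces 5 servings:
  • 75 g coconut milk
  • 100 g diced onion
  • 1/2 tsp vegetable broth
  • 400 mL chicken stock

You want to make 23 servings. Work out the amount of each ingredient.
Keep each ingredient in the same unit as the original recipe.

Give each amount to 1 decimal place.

Scaling factor: 23/5 = 4.6.
coconut milk: 75 g × 23/5 = 345.0 g
diced onion: 100 g × 23/5 = 460.0 g
vegetable broth: 0.5 tsp × 23/5 = 2.3 tsp
chicken stock: 400 mL × 23/5 = 1840.0 mL

coconut milk: 345.0 g; diced onion: 460.0 g; vegetable broth: 2.3 tsp; chicken stock: 1840.0 mL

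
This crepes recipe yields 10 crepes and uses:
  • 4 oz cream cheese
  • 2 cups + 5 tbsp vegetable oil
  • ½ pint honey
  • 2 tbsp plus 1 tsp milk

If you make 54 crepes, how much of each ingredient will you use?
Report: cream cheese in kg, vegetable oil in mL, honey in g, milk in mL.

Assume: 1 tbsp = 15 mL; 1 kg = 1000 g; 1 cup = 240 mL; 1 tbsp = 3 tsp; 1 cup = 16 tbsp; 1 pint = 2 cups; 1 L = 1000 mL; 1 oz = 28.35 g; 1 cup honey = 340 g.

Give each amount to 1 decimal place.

Scaling factor: 54/10 = 27/5 = 5.4.
cream cheese: 4 oz × 27/5 × 28.35 g/oz ÷ 1000 g/kg ≈ 0.6 kg
vegetable oil: (2 cup + 5 tbsp = 2.3125 cup) × 27/5 × 240 mL/cup = 2997.0 mL
honey: 0.5 pint × 27/5 × 2 cup/pint × 340 g/cup = 1836.0 g
milk: (2 tbsp + 1 tsp = 7/3 tbsp) × 27/5 × 15 mL/tbsp = 189.0 mL

cream cheese: 0.6 kg; vegetable oil: 2997.0 mL; honey: 1836.0 g; milk: 189.0 mL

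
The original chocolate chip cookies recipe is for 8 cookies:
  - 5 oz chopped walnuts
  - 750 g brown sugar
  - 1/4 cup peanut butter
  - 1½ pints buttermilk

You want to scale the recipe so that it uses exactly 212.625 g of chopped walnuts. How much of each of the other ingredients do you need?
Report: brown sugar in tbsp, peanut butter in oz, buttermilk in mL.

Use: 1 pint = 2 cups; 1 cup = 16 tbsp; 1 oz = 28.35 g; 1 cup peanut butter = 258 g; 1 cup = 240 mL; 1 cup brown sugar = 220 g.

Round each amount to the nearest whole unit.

brown sugar: 82 tbsp; peanut butter: 3 oz; buttermilk: 1080 mL

The original recipe has 141.75 g of chopped walnuts, so the scaling factor is 212.625 ÷ 141.75 = 3/2 = 1.5.
brown sugar: 750 g × 3/2 ÷ 220 g/cup × 16 tbsp/cup ≈ 82 tbsp
peanut butter: 0.25 cup × 3/2 × 258 g/cup ÷ 28.35 g/oz ≈ 3 oz
buttermilk: 1.5 pint × 3/2 × 2 cup/pint × 240 mL/cup = 1080 mL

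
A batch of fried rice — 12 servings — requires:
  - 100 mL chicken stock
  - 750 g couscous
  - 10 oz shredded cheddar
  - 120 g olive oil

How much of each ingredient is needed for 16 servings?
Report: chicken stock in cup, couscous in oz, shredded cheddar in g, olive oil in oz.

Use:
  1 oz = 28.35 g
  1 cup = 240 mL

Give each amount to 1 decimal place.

Scaling factor: 16/12 = 4/3.
chicken stock: 100 mL × 4/3 ÷ 240 mL/cup ≈ 0.6 cup
couscous: 750 g × 4/3 ÷ 28.35 g/oz ≈ 35.3 oz
shredded cheddar: 10 oz × 4/3 × 28.35 g/oz = 378.0 g
olive oil: 120 g × 4/3 ÷ 28.35 g/oz ≈ 5.6 oz

chicken stock: 0.6 cup; couscous: 35.3 oz; shredded cheddar: 378.0 g; olive oil: 5.6 oz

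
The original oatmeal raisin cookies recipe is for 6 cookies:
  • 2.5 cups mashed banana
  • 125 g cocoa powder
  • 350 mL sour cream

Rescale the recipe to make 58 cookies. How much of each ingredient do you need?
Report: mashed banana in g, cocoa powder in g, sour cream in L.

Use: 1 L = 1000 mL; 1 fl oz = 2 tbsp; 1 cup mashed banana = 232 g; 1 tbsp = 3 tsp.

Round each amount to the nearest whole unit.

mashed banana: 5607 g; cocoa powder: 1208 g; sour cream: 3 L

Scaling factor: 58/6 = 29/3.
mashed banana: 2.5 cup × 29/3 × 232 g/cup ≈ 5607 g
cocoa powder: 125 g × 29/3 ≈ 1208 g
sour cream: 350 mL × 29/3 ÷ 1000 mL/L ≈ 3 L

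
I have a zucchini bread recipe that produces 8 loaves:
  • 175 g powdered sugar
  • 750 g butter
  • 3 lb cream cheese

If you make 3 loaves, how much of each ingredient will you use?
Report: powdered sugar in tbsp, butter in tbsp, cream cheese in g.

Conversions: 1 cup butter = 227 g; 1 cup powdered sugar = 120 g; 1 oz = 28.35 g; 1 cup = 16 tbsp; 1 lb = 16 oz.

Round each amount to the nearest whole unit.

powdered sugar: 9 tbsp; butter: 20 tbsp; cream cheese: 510 g

Scaling factor: 3/8 = 0.375.
powdered sugar: 175 g × 3/8 ÷ 120 g/cup × 16 tbsp/cup ≈ 9 tbsp
butter: 750 g × 3/8 ÷ 227 g/cup × 16 tbsp/cup ≈ 20 tbsp
cream cheese: 3 lb × 3/8 × 16 oz/lb × 28.35 g/oz ≈ 510 g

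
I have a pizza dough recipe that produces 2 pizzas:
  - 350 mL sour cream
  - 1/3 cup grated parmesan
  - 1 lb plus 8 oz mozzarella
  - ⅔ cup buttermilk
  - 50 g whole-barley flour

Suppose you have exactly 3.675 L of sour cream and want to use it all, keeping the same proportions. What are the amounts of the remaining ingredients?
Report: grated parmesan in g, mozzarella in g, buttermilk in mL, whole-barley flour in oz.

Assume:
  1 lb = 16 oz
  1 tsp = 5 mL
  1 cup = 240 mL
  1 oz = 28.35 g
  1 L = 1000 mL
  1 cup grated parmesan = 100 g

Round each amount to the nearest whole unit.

The original recipe has 0.35 L of sour cream, so the scaling factor is 3.675 ÷ 0.35 = 21/2 = 10.5.
grated parmesan: 1/3 cup × 21/2 × 100 g/cup = 350 g
mozzarella: (1 lb + 8 oz = 1.5 lb) × 21/2 × 16 oz/lb × 28.35 g/oz ≈ 7144 g
buttermilk: 2/3 cup × 21/2 × 240 mL/cup = 1680 mL
whole-barley flour: 50 g × 21/2 ÷ 28.35 g/oz ≈ 19 oz

grated parmesan: 350 g; mozzarella: 7144 g; buttermilk: 1680 mL; whole-barley flour: 19 oz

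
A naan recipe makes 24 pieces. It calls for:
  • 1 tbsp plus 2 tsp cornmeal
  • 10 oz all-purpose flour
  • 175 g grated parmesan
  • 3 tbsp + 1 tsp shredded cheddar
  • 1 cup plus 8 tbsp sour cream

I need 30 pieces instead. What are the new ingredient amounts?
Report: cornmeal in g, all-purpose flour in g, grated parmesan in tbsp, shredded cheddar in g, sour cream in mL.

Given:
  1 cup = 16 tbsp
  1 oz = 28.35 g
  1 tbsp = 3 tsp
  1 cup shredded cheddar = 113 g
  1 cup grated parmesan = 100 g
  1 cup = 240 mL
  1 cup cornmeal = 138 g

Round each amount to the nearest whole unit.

cornmeal: 18 g; all-purpose flour: 354 g; grated parmesan: 35 tbsp; shredded cheddar: 29 g; sour cream: 450 mL

Scaling factor: 30/24 = 5/4 = 1.25.
cornmeal: (1 tbsp + 2 tsp = 5/3 tbsp) × 5/4 ÷ 16 tbsp/cup × 138 g/cup ≈ 18 g
all-purpose flour: 10 oz × 5/4 × 28.35 g/oz ≈ 354 g
grated parmesan: 175 g × 5/4 ÷ 100 g/cup × 16 tbsp/cup = 35 tbsp
shredded cheddar: (3 tbsp + 1 tsp = 10/3 tbsp) × 5/4 ÷ 16 tbsp/cup × 113 g/cup ≈ 29 g
sour cream: (1 cup + 8 tbsp = 1.5 cup) × 5/4 × 240 mL/cup = 450 mL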